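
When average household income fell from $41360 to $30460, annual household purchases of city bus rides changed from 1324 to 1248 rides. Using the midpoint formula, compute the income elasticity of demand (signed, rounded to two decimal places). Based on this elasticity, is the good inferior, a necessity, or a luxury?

0.19; necessity

%ΔQ = (1248 − 1324)/[( 1324 + 1248)/2] = -76/1286 = -0.059097…
%ΔIncome = (30460 − 41360)/[( 41360 + 30460)/2] = -10900/35910 = -0.303536…
E_income = (-76/1286) / (-10900/35910) = 0.1946…
0 < E_income < 1 ⇒ normal good, necessity.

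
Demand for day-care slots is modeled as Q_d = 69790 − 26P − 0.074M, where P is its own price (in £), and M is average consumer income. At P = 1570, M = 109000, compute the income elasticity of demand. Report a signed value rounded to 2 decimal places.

-0.39

At the given values, Q_d = 69790 − 26(1570) − 0.074(109000) = 20904.
∂Q_d/∂M = -0.074.
E = (-0.074) × (109000/20904) = -0.3858…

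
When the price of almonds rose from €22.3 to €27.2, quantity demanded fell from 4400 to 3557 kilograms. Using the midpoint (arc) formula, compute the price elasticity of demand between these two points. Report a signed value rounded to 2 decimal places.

%ΔQ = (3557 − 4400) / [(4400 + 3557)/2] = -843/3978.5 = -0.211888…
%ΔP = (27.2 − 22.3) / [(22.3 + 27.2)/2] = 4.9/24.75 = 0.197979…
Arc Ed = %ΔQ / %ΔP = (-843/3978.5) / (4.9/24.75) = -1.0702…

-1.07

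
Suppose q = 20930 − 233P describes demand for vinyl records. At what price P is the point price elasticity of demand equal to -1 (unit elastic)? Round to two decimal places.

Ed = −233P/(20930 − 233P). Set this equal to -1:
233P = 1·(20930 − 233P) ⇒ 233P(1 + 1) = 1·20930
P = 1·20930 / (233·2) = 44.9141…

44.91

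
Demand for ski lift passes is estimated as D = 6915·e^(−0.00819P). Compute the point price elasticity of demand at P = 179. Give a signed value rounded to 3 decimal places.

dD/dP = −0.00819·D = -13.0736. At P = 179, D = 1596.29.
Ed = (dD/dP)·(P/D) = (-13.0736) × (179/1596.29) = -1.46601

-1.466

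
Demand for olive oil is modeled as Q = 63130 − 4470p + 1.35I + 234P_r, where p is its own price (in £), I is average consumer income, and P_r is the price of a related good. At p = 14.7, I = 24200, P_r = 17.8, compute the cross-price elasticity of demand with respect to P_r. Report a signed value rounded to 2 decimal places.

0.12

At the given values, Q = 63130 − 4470(14.7) + 1.35(24200) + 234(17.8) = 34256.2.
∂Q/∂P_r = 234.
E = (234) × (17.8/34256.2) = 0.1215…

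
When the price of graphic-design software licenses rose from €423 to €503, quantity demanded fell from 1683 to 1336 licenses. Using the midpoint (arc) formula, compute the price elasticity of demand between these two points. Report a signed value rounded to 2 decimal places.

-1.33

%ΔQ = (1336 − 1683) / [(1683 + 1336)/2] = -347/1509.5 = -0.229877…
%ΔP = (503 − 423) / [(423 + 503)/2] = 80/463 = 0.172786…
Arc Ed = %ΔQ / %ΔP = (-347/1509.5) / (80/463) = -1.3304…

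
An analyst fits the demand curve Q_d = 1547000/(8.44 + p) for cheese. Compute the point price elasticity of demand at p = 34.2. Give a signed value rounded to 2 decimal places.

dQ_d/dp = −1547000/(8.44 + p)² = -850.856. At p = 34.2, Q_d = 36280.5.
Ed = (dQ_d/dp)·(p/Q_d) = (-850.856) × (34.2/36280.5) = -0.8020…

-0.80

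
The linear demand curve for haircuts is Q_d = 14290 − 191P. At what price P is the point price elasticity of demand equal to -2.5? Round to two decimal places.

53.44

Ed = −191P/(14290 − 191P). Set this equal to -2.5:
191P = 2.5·(14290 − 191P) ⇒ 191P(1 + 2.5) = 2.5·14290
P = 2.5·14290 / (191·3.5) = 53.4405…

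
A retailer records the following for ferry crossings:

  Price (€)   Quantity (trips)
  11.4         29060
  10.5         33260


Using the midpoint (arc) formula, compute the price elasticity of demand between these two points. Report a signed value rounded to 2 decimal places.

%ΔQ = (33260 − 29060) / [(29060 + 33260)/2] = 4200/31160 = 0.134788…
%ΔP = (10.5 − 11.4) / [(11.4 + 10.5)/2] = -0.9/10.95 = -0.082191…
Arc Ed = %ΔQ / %ΔP = (4200/31160) / (-0.9/10.95) = -1.6399…

-1.64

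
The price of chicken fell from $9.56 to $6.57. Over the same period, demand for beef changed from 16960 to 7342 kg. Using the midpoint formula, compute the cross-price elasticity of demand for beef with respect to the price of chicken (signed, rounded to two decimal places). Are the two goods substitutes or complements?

2.14; substitutes

%ΔQ_{beef} = (7342 − 16960)/avg = -9618/12151 = -0.791539…
%ΔP_{chicken} = (6.57 − 9.56)/avg = -2.99/8.065 = -0.370737…
E_cross = (-9618/12151) / (-2.99/8.065) = 2.1350…
E_cross > 0 ⇒ the goods are substitutes.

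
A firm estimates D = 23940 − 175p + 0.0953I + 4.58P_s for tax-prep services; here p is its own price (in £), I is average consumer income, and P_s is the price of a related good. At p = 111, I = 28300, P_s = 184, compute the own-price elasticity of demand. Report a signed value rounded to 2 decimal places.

At the given values, D = 23940 − 175(111) + 0.0953(28300) + 4.58(184) = 8054.71.
∂D/∂p = −175.
E = (-175) × (111/8054.71) = -2.4116…

-2.41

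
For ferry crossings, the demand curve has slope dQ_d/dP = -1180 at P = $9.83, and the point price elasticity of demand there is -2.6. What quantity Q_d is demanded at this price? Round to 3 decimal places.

Ed = (dQ_d/dP)·(P/Q_d) ⇒ Q_d = (dQ_d/dP)·P/Ed = (-1180)·9.83/(-2.6) = 4461.30769…

4461.308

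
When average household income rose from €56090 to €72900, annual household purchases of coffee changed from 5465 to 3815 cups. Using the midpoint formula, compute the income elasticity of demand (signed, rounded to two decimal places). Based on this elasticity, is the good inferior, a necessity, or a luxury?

-1.36; inferior

%ΔQ = (3815 − 5465)/[( 5465 + 3815)/2] = -1650/4640 = -0.355603…
%ΔIncome = (72900 − 56090)/[( 56090 + 72900)/2] = 16810/64495 = 0.260640…
E_income = (-1650/4640) / (16810/64495) = -1.3643…
E_income < 0 ⇒ inferior good.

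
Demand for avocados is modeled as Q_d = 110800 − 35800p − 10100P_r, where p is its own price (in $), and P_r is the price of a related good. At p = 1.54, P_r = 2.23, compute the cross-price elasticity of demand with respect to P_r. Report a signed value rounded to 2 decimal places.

At the given values, Q_d = 110800 − 35800(1.54) − 10100(2.23) = 33145.
∂Q_d/∂P_r = -10100.
E = (-10100) × (2.23/33145) = -0.6795…

-0.68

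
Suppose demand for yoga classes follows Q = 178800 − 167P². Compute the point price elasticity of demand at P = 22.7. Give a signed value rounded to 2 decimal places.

-1.86

dQ/dP = −2·167·P = -7581.8. At P = 22.7, Q = 92746.57.
Ed = (dQ/dP)·(P/Q) = (-7581.8) × (22.7/92746.57) = -1.8556…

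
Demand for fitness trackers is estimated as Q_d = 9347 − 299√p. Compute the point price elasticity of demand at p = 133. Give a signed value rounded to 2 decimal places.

-0.29

dQ_d/dp = −299/(2√p) = -12.9633. At p = 133, Q_d = 5898.76.
Ed = (dQ_d/dp)·(p/Q_d) = (-12.9633) × (133/5898.76) = -0.2922…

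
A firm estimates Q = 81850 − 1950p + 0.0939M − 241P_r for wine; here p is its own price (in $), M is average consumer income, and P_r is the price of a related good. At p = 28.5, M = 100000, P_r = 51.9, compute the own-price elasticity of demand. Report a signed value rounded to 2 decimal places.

At the given values, Q = 81850 − 1950(28.5) + 0.0939(100000) − 241(51.9) = 23157.1.
∂Q/∂p = −1950.
E = (-1950) × (28.5/23157.1) = -2.3999…

-2.40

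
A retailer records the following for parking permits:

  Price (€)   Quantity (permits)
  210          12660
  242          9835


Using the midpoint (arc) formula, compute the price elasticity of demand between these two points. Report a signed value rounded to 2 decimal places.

-1.77

%ΔQ = (9835 − 12660) / [(12660 + 9835)/2] = -2825/11247.5 = -0.251166…
%ΔP = (242 − 210) / [(210 + 242)/2] = 32/226 = 0.141592…
Arc Ed = %ΔQ / %ΔP = (-2825/11247.5) / (32/226) = -1.7738…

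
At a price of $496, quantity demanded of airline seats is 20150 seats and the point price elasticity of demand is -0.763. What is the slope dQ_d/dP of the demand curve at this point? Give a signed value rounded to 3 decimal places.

Ed = (dQ_d/dP)·(P/Q_d) ⇒ dQ_d/dP = Ed·Q_d/P = (-0.763)·20150/496 = -30.99687…

-30.997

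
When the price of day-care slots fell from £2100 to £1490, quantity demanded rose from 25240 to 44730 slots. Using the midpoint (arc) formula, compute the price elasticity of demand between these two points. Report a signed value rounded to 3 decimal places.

-1.639

%ΔQ = (44730 − 25240) / [(25240 + 44730)/2] = 19490/34985 = 0.557095…
%ΔP = (1490 − 2100) / [(2100 + 1490)/2] = -610/1795 = -0.339832…
Arc Ed = %ΔQ / %ΔP = (19490/34985) / (-610/1795) = -1.63932…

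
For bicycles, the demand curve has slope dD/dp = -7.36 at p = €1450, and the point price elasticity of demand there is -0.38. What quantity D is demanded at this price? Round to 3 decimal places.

Ed = (dD/dp)·(p/D) ⇒ D = (dD/dp)·p/Ed = (-7.36)·1450/(-0.38) = 28084.21052…

28084.211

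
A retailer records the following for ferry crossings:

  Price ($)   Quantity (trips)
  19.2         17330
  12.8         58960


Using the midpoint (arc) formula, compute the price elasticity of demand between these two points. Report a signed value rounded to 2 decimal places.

%ΔQ = (58960 − 17330) / [(17330 + 58960)/2] = 41630/38145 = 1.091361…
%ΔP = (12.8 − 19.2) / [(19.2 + 12.8)/2] = -6.4/16 = -0.4
Arc Ed = %ΔQ / %ΔP = (41630/38145) / (-6.4/16) = -2.7284…

-2.73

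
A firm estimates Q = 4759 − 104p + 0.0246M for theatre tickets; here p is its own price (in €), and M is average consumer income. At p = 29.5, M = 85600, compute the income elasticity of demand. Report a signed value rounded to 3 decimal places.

At the given values, Q = 4759 − 104(29.5) + 0.0246(85600) = 3796.76.
∂Q/∂M = 0.0246.
E = (0.0246) × (85600/3796.76) = 0.55462…

0.555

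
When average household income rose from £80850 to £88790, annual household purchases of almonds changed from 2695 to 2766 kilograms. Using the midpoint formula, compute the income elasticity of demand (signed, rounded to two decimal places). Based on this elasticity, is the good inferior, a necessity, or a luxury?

%ΔQ = (2766 − 2695)/[( 2695 + 2766)/2] = 71/2730.5 = 0.026002…
%ΔIncome = (88790 − 80850)/[( 80850 + 88790)/2] = 7940/84820 = 0.093609…
E_income = (71/2730.5) / (7940/84820) = 0.2777…
0 < E_income < 1 ⇒ normal good, necessity.

0.28; necessity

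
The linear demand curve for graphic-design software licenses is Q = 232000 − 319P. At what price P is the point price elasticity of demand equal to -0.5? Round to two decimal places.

242.42

Ed = −319P/(232000 − 319P). Set this equal to -0.5:
319P = 0.5·(232000 − 319P) ⇒ 319P(1 + 0.5) = 0.5·232000
P = 0.5·232000 / (319·1.5) = 242.4242…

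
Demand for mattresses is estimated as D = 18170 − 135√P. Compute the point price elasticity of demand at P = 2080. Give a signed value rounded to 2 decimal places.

-0.26

dD/dP = −135/(2√P) = -1.48004. At P = 2080, D = 12013.1.
Ed = (dD/dP)·(P/D) = (-1.48004) × (2080/12013.1) = -0.2562…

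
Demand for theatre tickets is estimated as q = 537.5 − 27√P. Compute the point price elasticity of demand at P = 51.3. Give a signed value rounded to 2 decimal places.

dq/dP = −27/(2√P) = -1.88484. At P = 51.3, q = 344.115.
Ed = (dq/dP)·(P/q) = (-1.88484) × (51.3/344.115) = -0.2809…

-0.28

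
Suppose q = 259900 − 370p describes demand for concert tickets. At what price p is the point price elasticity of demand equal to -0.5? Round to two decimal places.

234.14

Ed = −370p/(259900 − 370p). Set this equal to -0.5:
370p = 0.5·(259900 − 370p) ⇒ 370p(1 + 0.5) = 0.5·259900
p = 0.5·259900 / (370·1.5) = 234.1441…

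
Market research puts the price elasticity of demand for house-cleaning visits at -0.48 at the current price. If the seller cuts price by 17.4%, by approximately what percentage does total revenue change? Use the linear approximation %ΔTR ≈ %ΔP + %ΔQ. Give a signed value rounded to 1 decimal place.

%ΔQ ≈ Ed × %ΔP = (-0.48) × (-17.4%) = +8.3520%
%ΔTR ≈ %ΔP + %ΔQ = (-17.4%) + (+8.3520%) = -9.0480%

-9.0%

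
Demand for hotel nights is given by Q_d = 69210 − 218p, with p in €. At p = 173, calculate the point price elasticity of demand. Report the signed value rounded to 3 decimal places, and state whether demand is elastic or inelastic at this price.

dQ_d/dp = −218. At p = 173, Q_d = 69210 − 218(173) = 31496.
Ed = (dQ_d/dp)·(p/Q_d) = −218 × (173/31496) = -1.19742…
|Ed| = 1.197 > 1, so demand is elastic.

-1.197; elastic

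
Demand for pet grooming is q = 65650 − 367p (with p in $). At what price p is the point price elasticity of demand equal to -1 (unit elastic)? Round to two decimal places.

89.44

Ed = −367p/(65650 − 367p). Set this equal to -1:
367p = 1·(65650 − 367p) ⇒ 367p(1 + 1) = 1·65650
p = 1·65650 / (367·2) = 89.4414…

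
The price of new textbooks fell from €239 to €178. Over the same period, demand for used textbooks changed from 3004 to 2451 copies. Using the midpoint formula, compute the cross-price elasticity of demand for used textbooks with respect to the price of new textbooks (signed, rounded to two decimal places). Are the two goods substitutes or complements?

0.69; substitutes

%ΔQ_{used textbooks} = (2451 − 3004)/avg = -553/2727.5 = -0.202749…
%ΔP_{new textbooks} = (178 − 239)/avg = -61/208.5 = -0.292565…
E_cross = (-553/2727.5) / (-61/208.5) = 0.6930…
E_cross > 0 ⇒ the goods are substitutes.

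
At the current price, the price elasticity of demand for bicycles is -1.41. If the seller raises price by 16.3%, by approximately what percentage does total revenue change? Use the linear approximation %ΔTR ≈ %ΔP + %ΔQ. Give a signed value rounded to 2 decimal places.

-6.68%

%ΔQ ≈ Ed × %ΔP = (-1.41) × (+16.3%) = -22.9830%
%ΔTR ≈ %ΔP + %ΔQ = (+16.3%) + (-22.9830%) = -6.6830%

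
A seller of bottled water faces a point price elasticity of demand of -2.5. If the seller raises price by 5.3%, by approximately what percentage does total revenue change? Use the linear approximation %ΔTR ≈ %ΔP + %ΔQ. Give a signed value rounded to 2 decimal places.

%ΔQ ≈ Ed × %ΔP = (-2.5) × (+5.3%) = -13.2500%
%ΔTR ≈ %ΔP + %ΔQ = (+5.3%) + (-13.2500%) = -7.9500%

-7.95%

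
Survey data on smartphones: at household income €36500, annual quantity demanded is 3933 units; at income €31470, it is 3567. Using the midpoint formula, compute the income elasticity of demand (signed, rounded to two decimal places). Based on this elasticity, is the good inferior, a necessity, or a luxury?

%ΔQ = (3567 − 3933)/[( 3933 + 3567)/2] = -366/3750 = -0.0976
%ΔIncome = (31470 − 36500)/[( 36500 + 31470)/2] = -5030/33985 = -0.148006…
E_income = (-366/3750) / (-5030/33985) = 0.6594…
0 < E_income < 1 ⇒ normal good, necessity.

0.66; necessity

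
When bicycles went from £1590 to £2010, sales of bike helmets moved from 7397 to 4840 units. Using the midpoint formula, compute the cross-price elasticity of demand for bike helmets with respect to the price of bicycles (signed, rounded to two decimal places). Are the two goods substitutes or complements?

-1.79; complements

%ΔQ_{bike helmets} = (4840 − 7397)/avg = -2557/6118.5 = -0.417912…
%ΔP_{bicycles} = (2010 − 1590)/avg = 420/1800 = 0.233333…
E_cross = (-2557/6118.5) / (420/1800) = -1.7910…
E_cross < 0 ⇒ the goods are complements.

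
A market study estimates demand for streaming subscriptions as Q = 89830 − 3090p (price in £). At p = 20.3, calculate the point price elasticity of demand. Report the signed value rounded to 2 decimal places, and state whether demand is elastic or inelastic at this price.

-2.31; elastic

dQ/dp = −3090. At p = 20.3, Q = 89830 − 3090(20.3) = 27103.
Ed = (dQ/dp)·(p/Q) = −3090 × (20.3/27103) = -2.3143…
|Ed| = 2.31 > 1, so demand is elastic.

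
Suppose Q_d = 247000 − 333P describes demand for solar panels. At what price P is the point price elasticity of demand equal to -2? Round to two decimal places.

Ed = −333P/(247000 − 333P). Set this equal to -2:
333P = 2·(247000 − 333P) ⇒ 333P(1 + 2) = 2·247000
P = 2·247000 / (333·3) = 494.4944…

494.49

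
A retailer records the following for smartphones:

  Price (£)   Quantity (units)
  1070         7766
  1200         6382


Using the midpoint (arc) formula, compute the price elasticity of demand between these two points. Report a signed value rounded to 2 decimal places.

-1.71

%ΔQ = (6382 − 7766) / [(7766 + 6382)/2] = -1384/7074 = -0.195646…
%ΔP = (1200 − 1070) / [(1070 + 1200)/2] = 130/1135 = 0.114537…
Arc Ed = %ΔQ / %ΔP = (-1384/7074) / (130/1135) = -1.7081…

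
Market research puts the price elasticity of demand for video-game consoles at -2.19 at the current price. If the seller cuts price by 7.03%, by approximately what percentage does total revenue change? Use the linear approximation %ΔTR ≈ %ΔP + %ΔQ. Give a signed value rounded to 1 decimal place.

%ΔQ ≈ Ed × %ΔP = (-2.19) × (-7.03%) = +15.3957%
%ΔTR ≈ %ΔP + %ΔQ = (-7.03%) + (+15.3957%) = +8.3657%

+8.4%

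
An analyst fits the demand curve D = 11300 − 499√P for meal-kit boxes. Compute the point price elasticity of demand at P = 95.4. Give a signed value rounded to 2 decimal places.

-0.38

dD/dP = −499/(2√P) = -25.5444. At P = 95.4, D = 6426.12.
Ed = (dD/dP)·(P/D) = (-25.5444) × (95.4/6426.12) = -0.3792…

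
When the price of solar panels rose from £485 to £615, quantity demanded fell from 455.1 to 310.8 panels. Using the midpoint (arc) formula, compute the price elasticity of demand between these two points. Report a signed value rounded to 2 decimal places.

%ΔQ = (310.8 − 455.1) / [(455.1 + 310.8)/2] = -144.3/382.95 = -0.376811…
%ΔP = (615 − 485) / [(485 + 615)/2] = 130/550 = 0.236363…
Arc Ed = %ΔQ / %ΔP = (-144.3/382.95) / (130/550) = -1.5942…

-1.59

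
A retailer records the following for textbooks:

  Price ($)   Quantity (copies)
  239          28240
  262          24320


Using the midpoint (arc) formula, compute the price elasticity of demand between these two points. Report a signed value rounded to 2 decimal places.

%ΔQ = (24320 − 28240) / [(28240 + 24320)/2] = -3920/26280 = -0.149162…
%ΔP = (262 − 239) / [(239 + 262)/2] = 23/250.5 = 0.091816…
Arc Ed = %ΔQ / %ΔP = (-3920/26280) / (23/250.5) = -1.6245…

-1.62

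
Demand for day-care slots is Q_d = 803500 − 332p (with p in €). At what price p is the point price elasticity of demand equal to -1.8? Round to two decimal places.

Ed = −332p/(803500 − 332p). Set this equal to -1.8:
332p = 1.8·(803500 − 332p) ⇒ 332p(1 + 1.8) = 1.8·803500
p = 1.8·803500 / (332·2.8) = 1555.8304…

1555.83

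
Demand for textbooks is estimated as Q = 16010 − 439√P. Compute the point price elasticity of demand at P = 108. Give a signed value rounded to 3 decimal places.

-0.199

dQ/dP = −439/(2√P) = -21.1214. At P = 108, Q = 11447.8.
Ed = (dQ/dP)·(P/Q) = (-21.1214) × (108/11447.8) = -0.19926…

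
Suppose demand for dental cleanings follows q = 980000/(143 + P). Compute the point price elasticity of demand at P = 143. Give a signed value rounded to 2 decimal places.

-0.50

dq/dP = −980000/(143 + P)² = -11.981. At P = 143, q = 3426.57.
Ed = (dq/dP)·(P/q) = (-11.981) × (143/3426.57) = -0.5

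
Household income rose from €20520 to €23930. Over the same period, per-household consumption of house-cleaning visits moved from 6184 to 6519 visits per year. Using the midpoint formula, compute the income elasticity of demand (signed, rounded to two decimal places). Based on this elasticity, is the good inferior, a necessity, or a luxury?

%ΔQ = (6519 − 6184)/[( 6184 + 6519)/2] = 335/6351.5 = 0.052743…
%ΔIncome = (23930 − 20520)/[( 20520 + 23930)/2] = 3410/22225 = 0.153430…
E_income = (335/6351.5) / (3410/22225) = 0.3437…
0 < E_income < 1 ⇒ normal good, necessity.

0.34; necessity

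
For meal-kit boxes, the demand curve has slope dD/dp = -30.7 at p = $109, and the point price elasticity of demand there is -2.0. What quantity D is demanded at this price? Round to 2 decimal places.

1673.15

Ed = (dD/dp)·(p/D) ⇒ D = (dD/dp)·p/Ed = (-30.7)·109/(-2.0) = 1673.15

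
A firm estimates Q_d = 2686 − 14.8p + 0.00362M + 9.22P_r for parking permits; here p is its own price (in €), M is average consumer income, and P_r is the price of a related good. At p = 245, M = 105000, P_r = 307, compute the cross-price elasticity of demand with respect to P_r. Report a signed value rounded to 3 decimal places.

1.247

At the given values, Q_d = 2686 − 14.8(245) + 0.00362(105000) + 9.22(307) = 2270.64.
∂Q_d/∂P_r = 9.22.
E = (9.22) × (307/2270.64) = 1.24658…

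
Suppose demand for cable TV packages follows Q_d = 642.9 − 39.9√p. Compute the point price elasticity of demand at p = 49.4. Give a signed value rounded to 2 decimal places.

-0.39

dQ_d/dp = −39.9/(2√p) = -2.83844. At p = 49.4, Q_d = 362.462.
Ed = (dQ_d/dp)·(p/Q_d) = (-2.83844) × (49.4/362.462) = -0.3868…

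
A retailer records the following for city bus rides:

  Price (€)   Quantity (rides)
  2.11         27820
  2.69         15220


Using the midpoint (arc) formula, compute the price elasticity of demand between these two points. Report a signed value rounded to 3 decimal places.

-2.423

%ΔQ = (15220 − 27820) / [(27820 + 15220)/2] = -12600/21520 = -0.585501…
%ΔP = (2.69 − 2.11) / [(2.11 + 2.69)/2] = 0.58/2.4 = 0.241666…
Arc Ed = %ΔQ / %ΔP = (-12600/21520) / (0.58/2.4) = -2.42276…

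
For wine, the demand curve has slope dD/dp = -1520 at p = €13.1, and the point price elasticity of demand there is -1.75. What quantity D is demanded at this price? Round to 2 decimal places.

11378.29

Ed = (dD/dp)·(p/D) ⇒ D = (dD/dp)·p/Ed = (-1520)·13.1/(-1.75) = 11378.2857…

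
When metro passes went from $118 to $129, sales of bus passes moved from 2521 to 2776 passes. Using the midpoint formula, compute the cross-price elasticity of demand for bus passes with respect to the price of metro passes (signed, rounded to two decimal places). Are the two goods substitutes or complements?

%ΔQ_{bus passes} = (2776 − 2521)/avg = 255/2648.5 = 0.096280…
%ΔP_{metro passes} = (129 − 118)/avg = 11/123.5 = 0.089068…
E_cross = (255/2648.5) / (11/123.5) = 1.0809…
E_cross > 0 ⇒ the goods are substitutes.

1.08; substitutes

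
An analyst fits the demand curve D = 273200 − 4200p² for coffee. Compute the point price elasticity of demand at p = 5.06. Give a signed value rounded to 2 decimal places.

-1.30

dD/dp = −2·4200·p = -42504. At p = 5.06, D = 165664.88.
Ed = (dD/dp)·(p/D) = (-42504) × (5.06/165664.88) = -1.2982…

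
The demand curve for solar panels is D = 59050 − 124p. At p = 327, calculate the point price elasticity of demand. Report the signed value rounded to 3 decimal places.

-2.192

dD/dp = −124. At p = 327, D = 59050 − 124(327) = 18502.
Ed = (dD/dp)·(p/D) = −124 × (327/18502) = -2.19154…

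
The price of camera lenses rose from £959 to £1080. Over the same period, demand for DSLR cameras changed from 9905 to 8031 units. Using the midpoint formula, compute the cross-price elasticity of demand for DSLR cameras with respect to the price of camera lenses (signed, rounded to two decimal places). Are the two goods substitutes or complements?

-1.76; complements

%ΔQ_{DSLR cameras} = (8031 − 9905)/avg = -1874/8968 = -0.208965…
%ΔP_{camera lenses} = (1080 − 959)/avg = 121/1019.5 = 0.118685…
E_cross = (-1874/8968) / (121/1019.5) = -1.7606…
E_cross < 0 ⇒ the goods are complements.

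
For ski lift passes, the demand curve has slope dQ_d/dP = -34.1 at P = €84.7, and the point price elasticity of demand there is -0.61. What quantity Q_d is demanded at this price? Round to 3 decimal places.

4734.869

Ed = (dQ_d/dP)·(P/Q_d) ⇒ Q_d = (dQ_d/dP)·P/Ed = (-34.1)·84.7/(-0.61) = 4734.86885…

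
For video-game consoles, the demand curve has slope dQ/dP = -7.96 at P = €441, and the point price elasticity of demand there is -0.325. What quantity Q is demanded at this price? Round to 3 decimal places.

Ed = (dQ/dP)·(P/Q) ⇒ Q = (dQ/dP)·P/Ed = (-7.96)·441/(-0.325) = 10801.10769…

10801.108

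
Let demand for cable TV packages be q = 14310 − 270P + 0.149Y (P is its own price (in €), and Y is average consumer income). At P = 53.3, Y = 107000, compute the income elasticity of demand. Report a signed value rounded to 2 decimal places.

At the given values, q = 14310 − 270(53.3) + 0.149(107000) = 15862.
∂q/∂Y = 0.149.
E = (0.149) × (107000/15862) = 1.0051…

1.01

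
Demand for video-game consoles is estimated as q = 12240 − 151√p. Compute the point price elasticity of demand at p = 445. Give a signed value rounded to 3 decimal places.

dq/dp = −151/(2√p) = -3.57904. At p = 445, q = 9054.65.
Ed = (dq/dp)·(p/q) = (-3.57904) × (445/9054.65) = -0.17589…

-0.176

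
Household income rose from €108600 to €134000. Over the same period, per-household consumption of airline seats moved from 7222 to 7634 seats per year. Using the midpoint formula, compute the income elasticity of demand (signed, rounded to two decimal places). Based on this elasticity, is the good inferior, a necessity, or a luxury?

0.26; necessity

%ΔQ = (7634 − 7222)/[( 7222 + 7634)/2] = 412/7428 = 0.055465…
%ΔIncome = (134000 − 108600)/[( 108600 + 134000)/2] = 25400/121300 = 0.209398…
E_income = (412/7428) / (25400/121300) = 0.2648…
0 < E_income < 1 ⇒ normal good, necessity.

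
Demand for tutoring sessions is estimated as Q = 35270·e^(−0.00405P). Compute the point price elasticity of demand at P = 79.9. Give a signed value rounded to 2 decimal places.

dQ/dP = −0.00405·Q = -103.353. At P = 79.9, Q = 25519.4.
Ed = (dQ/dP)·(P/Q) = (-103.353) × (79.9/25519.4) = -0.3235…

-0.32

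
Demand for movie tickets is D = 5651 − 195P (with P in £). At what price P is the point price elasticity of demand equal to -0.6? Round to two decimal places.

Ed = −195P/(5651 − 195P). Set this equal to -0.6:
195P = 0.6·(5651 − 195P) ⇒ 195P(1 + 0.6) = 0.6·5651
P = 0.6·5651 / (195·1.6) = 10.8673…

10.87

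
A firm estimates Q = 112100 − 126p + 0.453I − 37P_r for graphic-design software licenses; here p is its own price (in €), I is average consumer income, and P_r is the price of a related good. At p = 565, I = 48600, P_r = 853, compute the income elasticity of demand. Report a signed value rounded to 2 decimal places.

0.70

At the given values, Q = 112100 − 126(565) + 0.453(48600) − 37(853) = 31364.8.
∂Q/∂I = 0.453.
E = (0.453) × (48600/31364.8) = 0.7019…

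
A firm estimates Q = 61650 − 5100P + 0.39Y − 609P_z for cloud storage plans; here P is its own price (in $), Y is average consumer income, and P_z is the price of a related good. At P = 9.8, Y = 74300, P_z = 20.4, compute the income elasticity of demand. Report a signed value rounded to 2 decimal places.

At the given values, Q = 61650 − 5100(9.8) + 0.39(74300) − 609(20.4) = 28223.4.
∂Q/∂Y = 0.39.
E = (0.39) × (74300/28223.4) = 1.0267…

1.03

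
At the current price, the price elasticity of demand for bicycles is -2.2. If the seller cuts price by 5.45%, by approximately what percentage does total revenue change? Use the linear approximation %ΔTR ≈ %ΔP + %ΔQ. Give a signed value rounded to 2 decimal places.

+6.54%

%ΔQ ≈ Ed × %ΔP = (-2.2) × (-5.45%) = +11.9900%
%ΔTR ≈ %ΔP + %ΔQ = (-5.45%) + (+11.9900%) = +6.5400%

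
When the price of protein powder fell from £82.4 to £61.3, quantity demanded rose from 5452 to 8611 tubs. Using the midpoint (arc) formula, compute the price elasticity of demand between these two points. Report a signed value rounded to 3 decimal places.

%ΔQ = (8611 − 5452) / [(5452 + 8611)/2] = 3159/7031.5 = 0.449264…
%ΔP = (61.3 − 82.4) / [(82.4 + 61.3)/2] = -21.1/71.85 = -0.293667…
Arc Ed = %ΔQ / %ΔP = (3159/7031.5) / (-21.1/71.85) = -1.52983…

-1.530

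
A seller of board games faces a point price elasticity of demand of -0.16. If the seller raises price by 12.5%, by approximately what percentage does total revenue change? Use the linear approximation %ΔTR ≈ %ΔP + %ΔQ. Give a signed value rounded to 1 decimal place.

%ΔQ ≈ Ed × %ΔP = (-0.16) × (+12.5%) = -2.0000%
%ΔTR ≈ %ΔP + %ΔQ = (+12.5%) + (-2.0000%) = +10.5000%

+10.5%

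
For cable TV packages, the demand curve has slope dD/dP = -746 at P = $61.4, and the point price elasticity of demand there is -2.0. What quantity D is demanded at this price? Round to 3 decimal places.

22902.200

Ed = (dD/dP)·(P/D) ⇒ D = (dD/dP)·P/Ed = (-746)·61.4/(-2.0) = 22902.2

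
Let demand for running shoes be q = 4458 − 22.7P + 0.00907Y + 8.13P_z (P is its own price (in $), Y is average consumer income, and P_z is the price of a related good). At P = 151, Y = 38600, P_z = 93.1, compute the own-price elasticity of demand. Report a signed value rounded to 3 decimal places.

At the given values, q = 4458 − 22.7(151) + 0.00907(38600) + 8.13(93.1) = 2137.305.
∂q/∂P = −22.7.
E = (-22.7) × (151/2137.305) = -1.60374…

-1.604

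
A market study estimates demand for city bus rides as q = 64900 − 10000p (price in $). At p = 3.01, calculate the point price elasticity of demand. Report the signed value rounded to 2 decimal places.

dq/dp = −10000. At p = 3.01, q = 64900 − 10000(3.01) = 34800.
Ed = (dq/dp)·(p/q) = −10000 × (3.01/34800) = -0.8649…

-0.86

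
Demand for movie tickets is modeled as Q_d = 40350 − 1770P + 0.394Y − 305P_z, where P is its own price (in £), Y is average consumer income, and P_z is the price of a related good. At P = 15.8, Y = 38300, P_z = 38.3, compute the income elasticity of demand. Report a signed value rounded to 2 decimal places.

At the given values, Q_d = 40350 − 1770(15.8) + 0.394(38300) − 305(38.3) = 15792.7.
∂Q_d/∂Y = 0.394.
E = (0.394) × (38300/15792.7) = 0.9555…

0.96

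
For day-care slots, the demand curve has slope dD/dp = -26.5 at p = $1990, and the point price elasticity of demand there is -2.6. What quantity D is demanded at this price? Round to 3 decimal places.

20282.692

Ed = (dD/dp)·(p/D) ⇒ D = (dD/dp)·p/Ed = (-26.5)·1990/(-2.6) = 20282.69230…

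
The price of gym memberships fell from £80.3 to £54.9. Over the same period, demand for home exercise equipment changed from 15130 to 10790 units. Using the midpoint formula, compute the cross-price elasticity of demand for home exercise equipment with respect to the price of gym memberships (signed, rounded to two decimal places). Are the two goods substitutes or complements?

0.89; substitutes

%ΔQ_{home exercise equipment} = (10790 − 15130)/avg = -4340/12960 = -0.334876…
%ΔP_{gym memberships} = (54.9 − 80.3)/avg = -25.4/67.6 = -0.375739…
E_cross = (-4340/12960) / (-25.4/67.6) = 0.8912…
E_cross > 0 ⇒ the goods are substitutes.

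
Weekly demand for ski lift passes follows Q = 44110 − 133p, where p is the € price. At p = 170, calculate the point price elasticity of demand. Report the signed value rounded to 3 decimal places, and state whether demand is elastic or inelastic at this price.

dQ/dp = −133. At p = 170, Q = 44110 − 133(170) = 21500.
Ed = (dQ/dp)·(p/Q) = −133 × (170/21500) = -1.05162…
|Ed| = 1.052 > 1, so demand is elastic.

-1.052; elastic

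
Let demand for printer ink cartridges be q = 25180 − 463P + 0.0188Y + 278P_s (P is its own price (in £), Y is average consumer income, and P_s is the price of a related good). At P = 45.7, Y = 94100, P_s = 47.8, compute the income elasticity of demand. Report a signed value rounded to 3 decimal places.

0.093

At the given values, q = 25180 − 463(45.7) + 0.0188(94100) + 278(47.8) = 19078.38.
∂q/∂Y = 0.0188.
E = (0.0188) × (94100/19078.38) = 0.09272…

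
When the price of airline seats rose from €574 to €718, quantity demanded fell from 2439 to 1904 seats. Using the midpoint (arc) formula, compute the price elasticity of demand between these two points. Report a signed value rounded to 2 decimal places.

%ΔQ = (1904 − 2439) / [(2439 + 1904)/2] = -535/2171.5 = -0.246373…
%ΔP = (718 − 574) / [(574 + 718)/2] = 144/646 = 0.222910…
Arc Ed = %ΔQ / %ΔP = (-535/2171.5) / (144/646) = -1.1052…

-1.11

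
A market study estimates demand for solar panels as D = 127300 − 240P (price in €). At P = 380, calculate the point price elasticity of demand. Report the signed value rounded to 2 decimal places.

-2.53

dD/dP = −240. At P = 380, D = 127300 − 240(380) = 36100.
Ed = (dD/dP)·(P/D) = −240 × (380/36100) = -2.5263…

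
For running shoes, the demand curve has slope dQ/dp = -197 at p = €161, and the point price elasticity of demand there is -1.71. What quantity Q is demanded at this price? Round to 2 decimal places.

Ed = (dQ/dp)·(p/Q) ⇒ Q = (dQ/dp)·p/Ed = (-197)·161/(-1.71) = 18547.9532…

18547.95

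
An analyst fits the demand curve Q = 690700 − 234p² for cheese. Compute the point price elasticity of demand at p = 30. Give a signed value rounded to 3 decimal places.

-0.877

dQ/dp = −2·234·p = -14040. At p = 30, Q = 480100.
Ed = (dQ/dp)·(p/Q) = (-14040) × (30/480100) = -0.87731…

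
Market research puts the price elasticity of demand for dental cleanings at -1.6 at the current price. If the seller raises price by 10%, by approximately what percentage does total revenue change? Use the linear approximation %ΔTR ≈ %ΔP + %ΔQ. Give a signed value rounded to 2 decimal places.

%ΔQ ≈ Ed × %ΔP = (-1.6) × (+10%) = -16.0000%
%ΔTR ≈ %ΔP + %ΔQ = (+10%) + (-16.0000%) = -6.0000%

-6.00%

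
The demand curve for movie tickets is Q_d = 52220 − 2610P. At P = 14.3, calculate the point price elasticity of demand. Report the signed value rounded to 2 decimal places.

-2.51

dQ_d/dP = −2610. At P = 14.3, Q_d = 52220 − 2610(14.3) = 14897.
Ed = (dQ_d/dP)·(P/Q_d) = −2610 × (14.3/14897) = -2.5054…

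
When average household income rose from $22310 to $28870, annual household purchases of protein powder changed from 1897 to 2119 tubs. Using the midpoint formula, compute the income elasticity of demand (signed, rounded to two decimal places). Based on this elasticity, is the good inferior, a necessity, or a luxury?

0.43; necessity

%ΔQ = (2119 − 1897)/[( 1897 + 2119)/2] = 222/2008 = 0.110557…
%ΔIncome = (28870 − 22310)/[( 22310 + 28870)/2] = 6560/25590 = 0.256350…
E_income = (222/2008) / (6560/25590) = 0.4312…
0 < E_income < 1 ⇒ normal good, necessity.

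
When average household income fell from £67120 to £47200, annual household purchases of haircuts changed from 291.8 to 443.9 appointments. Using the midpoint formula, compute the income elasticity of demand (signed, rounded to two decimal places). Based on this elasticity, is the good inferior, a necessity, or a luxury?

-1.19; inferior

%ΔQ = (443.9 − 291.8)/[( 291.8 + 443.9)/2] = 152.1/367.85 = 0.413483…
%ΔIncome = (47200 − 67120)/[( 67120 + 47200)/2] = -19920/57160 = -0.348495…
E_income = (152.1/367.85) / (-19920/57160) = -1.1864…
E_income < 0 ⇒ inferior good.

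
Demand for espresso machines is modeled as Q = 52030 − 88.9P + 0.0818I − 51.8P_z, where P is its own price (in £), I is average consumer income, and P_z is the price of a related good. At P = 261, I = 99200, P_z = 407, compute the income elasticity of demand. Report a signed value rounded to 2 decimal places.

0.51

At the given values, Q = 52030 − 88.9(261) + 0.0818(99200) − 51.8(407) = 15859.06.
∂Q/∂I = 0.0818.
E = (0.0818) × (99200/15859.06) = 0.5116…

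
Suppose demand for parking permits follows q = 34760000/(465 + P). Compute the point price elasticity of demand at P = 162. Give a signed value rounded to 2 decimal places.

-0.26

dq/dP = −34760000/(465 + P)² = -88.4188. At P = 162, q = 55438.6.
Ed = (dq/dP)·(P/q) = (-88.4188) × (162/55438.6) = -0.2583…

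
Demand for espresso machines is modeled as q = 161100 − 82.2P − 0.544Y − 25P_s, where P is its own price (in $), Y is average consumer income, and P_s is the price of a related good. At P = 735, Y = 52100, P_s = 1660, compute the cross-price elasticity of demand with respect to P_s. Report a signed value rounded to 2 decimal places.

-1.35

At the given values, q = 161100 − 82.2(735) − 0.544(52100) − 25(1660) = 30840.6.
∂q/∂P_s = -25.
E = (-25) × (1660/30840.6) = -1.3456…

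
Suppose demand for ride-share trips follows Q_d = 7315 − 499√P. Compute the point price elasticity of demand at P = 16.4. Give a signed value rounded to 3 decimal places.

-0.191

dQ_d/dP = −499/(2√P) = -61.6096. At P = 16.4, Q_d = 5294.2.
Ed = (dQ_d/dP)·(P/Q_d) = (-61.6096) × (16.4/5294.2) = -0.19084…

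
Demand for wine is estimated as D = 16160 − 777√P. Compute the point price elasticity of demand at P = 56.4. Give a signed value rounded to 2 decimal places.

dD/dP = −777/(2√P) = -51.7311. At P = 56.4, D = 10324.7.
Ed = (dD/dP)·(P/D) = (-51.7311) × (56.4/10324.7) = -0.2825…

-0.28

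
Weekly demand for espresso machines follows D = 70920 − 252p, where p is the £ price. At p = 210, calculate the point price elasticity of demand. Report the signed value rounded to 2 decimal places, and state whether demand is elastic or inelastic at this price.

-2.94; elastic

dD/dp = −252. At p = 210, D = 70920 − 252(210) = 18000.
Ed = (dD/dp)·(p/D) = −252 × (210/18000) = -2.94
|Ed| = 2.94 > 1, so demand is elastic.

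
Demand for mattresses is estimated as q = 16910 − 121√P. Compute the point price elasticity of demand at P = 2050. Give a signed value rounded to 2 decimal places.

dq/dP = −121/(2√P) = -1.33622. At P = 2050, q = 11431.5.
Ed = (dq/dP)·(P/q) = (-1.33622) × (2050/11431.5) = -0.2396…

-0.24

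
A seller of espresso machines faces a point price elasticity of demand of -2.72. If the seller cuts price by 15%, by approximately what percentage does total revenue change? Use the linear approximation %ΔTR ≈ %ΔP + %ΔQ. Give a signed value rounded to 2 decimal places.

%ΔQ ≈ Ed × %ΔP = (-2.72) × (-15%) = +40.8000%
%ΔTR ≈ %ΔP + %ΔQ = (-15%) + (+40.8000%) = +25.8000%

+25.80%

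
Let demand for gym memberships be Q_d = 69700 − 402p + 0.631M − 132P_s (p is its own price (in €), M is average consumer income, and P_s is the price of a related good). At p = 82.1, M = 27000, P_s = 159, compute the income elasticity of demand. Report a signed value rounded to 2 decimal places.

At the given values, Q_d = 69700 − 402(82.1) + 0.631(27000) − 132(159) = 32744.8.
∂Q_d/∂M = 0.631.
E = (0.631) × (27000/32744.8) = 0.5202…

0.52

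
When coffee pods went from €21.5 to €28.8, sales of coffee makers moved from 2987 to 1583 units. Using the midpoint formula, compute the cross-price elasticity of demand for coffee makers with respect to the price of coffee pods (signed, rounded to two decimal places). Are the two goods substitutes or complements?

%ΔQ_{coffee makers} = (1583 − 2987)/avg = -1404/2285 = -0.614442…
%ΔP_{coffee pods} = (28.8 − 21.5)/avg = 7.3/25.15 = 0.290258…
E_cross = (-1404/2285) / (7.3/25.15) = -2.1168…
E_cross < 0 ⇒ the goods are complements.

-2.12; complements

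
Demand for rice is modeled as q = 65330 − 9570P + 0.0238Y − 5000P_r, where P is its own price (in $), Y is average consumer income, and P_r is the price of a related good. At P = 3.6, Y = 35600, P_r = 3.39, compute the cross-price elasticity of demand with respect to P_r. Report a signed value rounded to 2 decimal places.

At the given values, q = 65330 − 9570(3.6) + 0.0238(35600) − 5000(3.39) = 14775.28.
∂q/∂P_r = -5000.
E = (-5000) × (3.39/14775.28) = -1.1471…

-1.15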